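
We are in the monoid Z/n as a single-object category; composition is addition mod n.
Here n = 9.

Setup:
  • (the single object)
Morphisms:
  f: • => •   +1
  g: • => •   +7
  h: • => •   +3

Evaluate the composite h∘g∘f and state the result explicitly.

Answer: +2

Derivation:
  0 +1≡1 +7≡8 +3≡2  (mod 9)
⟦path⟧: +2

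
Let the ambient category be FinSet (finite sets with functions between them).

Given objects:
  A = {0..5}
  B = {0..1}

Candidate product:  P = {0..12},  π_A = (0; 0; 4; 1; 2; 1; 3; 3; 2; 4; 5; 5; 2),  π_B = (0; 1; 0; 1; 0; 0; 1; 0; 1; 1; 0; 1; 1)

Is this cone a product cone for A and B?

|A|·|B| = 6·2 = 12;  |P| = 13
  → cardinalities differ; no bijection possible.

Answer: NOT A VALID PRODUCT — |P|=13 ≠ |A|·|B|=12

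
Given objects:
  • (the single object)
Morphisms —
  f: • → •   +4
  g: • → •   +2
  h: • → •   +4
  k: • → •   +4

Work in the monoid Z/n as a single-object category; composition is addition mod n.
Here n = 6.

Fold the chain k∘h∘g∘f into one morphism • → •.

Answer: +2

Trace:
  0 +4≡4 +2≡0 +4≡4 +4≡2  (mod 6)
⟦path⟧: +2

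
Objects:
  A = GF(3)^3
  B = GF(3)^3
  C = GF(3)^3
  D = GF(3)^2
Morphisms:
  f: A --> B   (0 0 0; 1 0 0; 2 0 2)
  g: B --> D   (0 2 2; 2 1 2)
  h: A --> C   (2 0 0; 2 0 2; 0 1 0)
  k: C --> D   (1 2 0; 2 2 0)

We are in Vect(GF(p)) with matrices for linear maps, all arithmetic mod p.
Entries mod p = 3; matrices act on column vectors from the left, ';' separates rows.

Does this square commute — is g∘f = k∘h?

Answer: COMMUTES

Derivation:
Path 1 = f;g:
  e0=⟨1,0,0⟩ f-->⟨0,1,2⟩ g-->⟨0,2⟩
  e1=⟨0,1,0⟩ f-->⟨0,0,0⟩ g-->⟨0,0⟩
  e2=⟨0,0,1⟩ f-->⟨0,0,2⟩ g-->⟨1,1⟩
  ⟦path⟧₁ = (0 0 1; 2 0 1)
Path 2 = h;k:
  e0=⟨1,0,0⟩ h-->⟨2,2,0⟩ k-->⟨0,2⟩
  e1=⟨0,1,0⟩ h-->⟨0,0,1⟩ k-->⟨0,0⟩
  e2=⟨0,0,1⟩ h-->⟨0,2,0⟩ k-->⟨1,1⟩
  ⟦path⟧₂ = (0 0 1; 2 0 1)
Equal? same morphism ✓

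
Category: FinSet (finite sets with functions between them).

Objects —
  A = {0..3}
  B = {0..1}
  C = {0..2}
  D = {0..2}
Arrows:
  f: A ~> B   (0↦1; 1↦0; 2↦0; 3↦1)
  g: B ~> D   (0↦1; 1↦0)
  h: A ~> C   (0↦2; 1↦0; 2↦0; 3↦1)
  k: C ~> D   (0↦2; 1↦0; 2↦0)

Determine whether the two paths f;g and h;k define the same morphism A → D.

Answer: DOES NOT COMMUTE

Derivation:
Path 1 = f;g:
  0 f~>1 g~>0
  1 f~>0 g~>1
  2 f~>0 g~>1
  3 f~>1 g~>0
  result₁ = (0↦0; 1↦1; 2↦1; 3↦0)
Path 2 = h;k:
  0 h~>2 k~>0
  1 h~>0 k~>2
  2 h~>0 k~>2
  3 h~>1 k~>0
  result₂ = (0↦0; 1↦2; 2↦2; 3↦0)
Equal? differ; not commutative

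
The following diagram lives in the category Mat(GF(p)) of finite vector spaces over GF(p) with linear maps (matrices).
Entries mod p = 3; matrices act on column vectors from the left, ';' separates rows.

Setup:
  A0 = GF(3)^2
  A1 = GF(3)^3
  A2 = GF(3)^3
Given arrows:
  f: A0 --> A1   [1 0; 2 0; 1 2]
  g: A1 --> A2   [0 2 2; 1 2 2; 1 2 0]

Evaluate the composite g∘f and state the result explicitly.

Answer: [0 1; 1 1; 2 0]

Work:
  e0=⟨1,0⟩ f-->⟨1,2,1⟩ g-->⟨0,1,2⟩
  e1=⟨0,1⟩ f-->⟨0,0,2⟩ g-->⟨1,1,0⟩
composite: [0 1; 1 1; 2 0]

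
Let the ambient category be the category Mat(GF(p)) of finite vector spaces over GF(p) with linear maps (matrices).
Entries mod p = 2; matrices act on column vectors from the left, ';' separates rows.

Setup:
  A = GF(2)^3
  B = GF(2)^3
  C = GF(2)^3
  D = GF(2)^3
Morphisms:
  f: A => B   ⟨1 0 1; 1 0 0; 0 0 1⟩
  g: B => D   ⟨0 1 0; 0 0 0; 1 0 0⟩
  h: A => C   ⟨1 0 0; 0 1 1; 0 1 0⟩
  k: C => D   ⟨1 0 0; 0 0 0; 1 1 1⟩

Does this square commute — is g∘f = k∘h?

Path 1 = f;g:
  e0=(1,0,0) f=>(1,1,0) g=>(1,0,1)
  e1=(0,1,0) f=>(0,0,0) g=>(0,0,0)
  e2=(0,0,1) f=>(1,0,1) g=>(0,0,1)
  result₁ = ⟨1 0 0; 0 0 0; 1 0 1⟩
Path 2 = h;k:
  e0=(1,0,0) h=>(1,0,0) k=>(1,0,1)
  e1=(0,1,0) h=>(0,1,1) k=>(0,0,0)
  e2=(0,0,1) h=>(0,1,0) k=>(0,0,1)
  result₂ = ⟨1 0 0; 0 0 0; 1 0 1⟩
Equal? YES — commutes

Answer: COMMUTES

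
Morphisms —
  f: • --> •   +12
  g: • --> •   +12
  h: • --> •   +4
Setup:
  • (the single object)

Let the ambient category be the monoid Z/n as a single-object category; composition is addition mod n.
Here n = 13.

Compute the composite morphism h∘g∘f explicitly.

Answer: +2

Work:
  0 +12≡12 +12≡11 +4≡2  (mod 13)
⟦path⟧: +2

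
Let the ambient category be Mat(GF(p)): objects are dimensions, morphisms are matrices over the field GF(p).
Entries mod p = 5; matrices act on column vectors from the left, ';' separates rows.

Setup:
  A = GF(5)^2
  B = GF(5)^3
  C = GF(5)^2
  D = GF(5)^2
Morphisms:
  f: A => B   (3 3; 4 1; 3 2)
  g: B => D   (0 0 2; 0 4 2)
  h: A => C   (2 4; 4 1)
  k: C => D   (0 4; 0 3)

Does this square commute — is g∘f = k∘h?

1) trace f;g:
  e0=(1,0) f=>(3,4,3) g=>(1,2)
  e1=(0,1) f=>(3,1,2) g=>(4,3)
  composite₁ = (1 4; 2 3)
2) trace h;k:
  e0=(1,0) h=>(2,4) k=>(1,2)
  e1=(0,1) h=>(4,1) k=>(4,3)
  composite₂ = (1 4; 2 3)
Equal? equal; square commutes

Answer: COMMUTES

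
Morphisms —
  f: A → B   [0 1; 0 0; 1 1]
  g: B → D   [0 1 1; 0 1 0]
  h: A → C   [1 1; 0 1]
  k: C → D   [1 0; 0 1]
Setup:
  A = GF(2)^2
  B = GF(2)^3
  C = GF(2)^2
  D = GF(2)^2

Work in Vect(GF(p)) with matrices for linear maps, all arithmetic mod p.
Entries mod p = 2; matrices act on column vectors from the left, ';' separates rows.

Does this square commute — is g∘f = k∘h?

Answer: DOES NOT COMMUTE

Work:
1) trace f;g:
  e0=⟨1,0⟩ f→⟨0,0,1⟩ g→⟨1,0⟩
  e1=⟨0,1⟩ f→⟨1,0,1⟩ g→⟨1,0⟩
  ⟦path⟧₁ = [1 1; 0 0]
2) trace h;k:
  e0=⟨1,0⟩ h→⟨1,0⟩ k→⟨1,0⟩
  e1=⟨0,1⟩ h→⟨1,1⟩ k→⟨1,1⟩
  ⟦path⟧₂ = [1 1; 0 1]
Equal? NO — does not commute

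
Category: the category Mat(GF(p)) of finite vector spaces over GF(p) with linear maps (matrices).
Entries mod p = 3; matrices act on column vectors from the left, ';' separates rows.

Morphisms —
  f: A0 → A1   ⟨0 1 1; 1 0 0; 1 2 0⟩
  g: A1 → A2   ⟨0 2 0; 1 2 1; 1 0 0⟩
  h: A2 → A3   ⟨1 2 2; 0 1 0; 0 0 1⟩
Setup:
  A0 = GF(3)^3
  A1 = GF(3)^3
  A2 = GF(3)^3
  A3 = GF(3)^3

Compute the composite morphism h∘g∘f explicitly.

  e0=[1,0,0] f→[0,1,1] g→[2,0,0] h→[2,0,0]
  e1=[0,1,0] f→[1,0,2] g→[0,0,1] h→[2,0,1]
  e2=[0,0,1] f→[1,0,0] g→[0,1,1] h→[1,1,1]
composite: ⟨2 2 1; 0 0 1; 0 1 1⟩

Answer: ⟨2 2 1; 0 0 1; 0 1 1⟩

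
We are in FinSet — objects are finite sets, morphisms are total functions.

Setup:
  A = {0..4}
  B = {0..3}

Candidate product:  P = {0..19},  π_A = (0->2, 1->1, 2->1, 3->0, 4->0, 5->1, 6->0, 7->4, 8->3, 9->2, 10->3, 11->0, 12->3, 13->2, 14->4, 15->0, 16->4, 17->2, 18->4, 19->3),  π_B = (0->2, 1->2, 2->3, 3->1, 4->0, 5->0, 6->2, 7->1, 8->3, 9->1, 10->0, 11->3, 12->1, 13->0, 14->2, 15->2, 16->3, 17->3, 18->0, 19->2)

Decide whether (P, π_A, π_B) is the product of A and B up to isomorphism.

|A|·|B| = 5·4 = 20;  |P| = 20
Check the pairing map k ↦ (π_A(k), π_B(k)):
  0 -> (2,2)
  1 -> (1,2)
  2 -> (1,3)
  3 -> (0,1)
  4 -> (0,0)
  5 -> (1,0)
  6 -> (0,2)
  7 -> (4,1)
  8 -> (3,3)
  9 -> (2,1)
  10 -> (3,0)
  11 -> (0,3)
  12 -> (3,1)
  13 -> (2,0)
  14 -> (4,2)
  15 -> (0,2)  ✗ repeats pair of k=6
  16 -> (4,3)
  17 -> (2,3)
  18 -> (4,0)
  19 -> (3,2)
distinct pairs in image: 19 / 20 needed
  → (0,2) hit at k=6 and k=15

Answer: NOT A VALID PRODUCT — duplicate pair at indices 15,6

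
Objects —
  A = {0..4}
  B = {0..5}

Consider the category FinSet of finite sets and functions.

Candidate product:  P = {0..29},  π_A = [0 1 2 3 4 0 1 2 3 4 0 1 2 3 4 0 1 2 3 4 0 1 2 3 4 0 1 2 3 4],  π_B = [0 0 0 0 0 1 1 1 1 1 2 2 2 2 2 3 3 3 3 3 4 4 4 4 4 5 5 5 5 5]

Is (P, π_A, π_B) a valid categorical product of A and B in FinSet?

Answer: VALID PRODUCT

Trace:
|A|·|B| = 5·6 = 30;  |P| = 30
Check the pairing map k ↦ (π_A(k), π_B(k)):
  0 ↦ (0,0)
  1 ↦ (1,0)
  2 ↦ (2,0)
  3 ↦ (3,0)
  4 ↦ (4,0)
  5 ↦ (0,1)
  6 ↦ (1,1)
  7 ↦ (2,1)
  8 ↦ (3,1)
  9 ↦ (4,1)
  10 ↦ (0,2)
  11 ↦ (1,2)
  12 ↦ (2,2)
  13 ↦ (3,2)
  14 ↦ (4,2)
  15 ↦ (0,3)
  16 ↦ (1,3)
  17 ↦ (2,3)
  18 ↦ (3,3)
  19 ↦ (4,3)
  20 ↦ (0,4)
  21 ↦ (1,4)
  22 ↦ (2,4)
  23 ↦ (3,4)
  24 ↦ (4,4)
  25 ↦ (0,5)
  26 ↦ (1,5)
  27 ↦ (2,5)
  28 ↦ (3,5)
  29 ↦ (4,5)
distinct pairs in image: 30 / 30 needed
  → bijection onto A×B; projections well-typed.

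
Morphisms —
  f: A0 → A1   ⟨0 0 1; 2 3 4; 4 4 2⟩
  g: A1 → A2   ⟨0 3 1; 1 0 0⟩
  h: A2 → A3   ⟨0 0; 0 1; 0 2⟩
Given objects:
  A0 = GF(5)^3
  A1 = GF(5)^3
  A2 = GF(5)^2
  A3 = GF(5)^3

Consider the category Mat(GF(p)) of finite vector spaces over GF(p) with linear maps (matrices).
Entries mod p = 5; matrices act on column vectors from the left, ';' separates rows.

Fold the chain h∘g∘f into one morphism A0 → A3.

  e0=⟨1,0,0⟩ f→⟨0,2,4⟩ g→⟨0,0⟩ h→⟨0,0,0⟩
  e1=⟨0,1,0⟩ f→⟨0,3,4⟩ g→⟨3,0⟩ h→⟨0,0,0⟩
  e2=⟨0,0,1⟩ f→⟨1,4,2⟩ g→⟨4,1⟩ h→⟨0,1,2⟩
composite: ⟨0 0 0; 0 0 1; 0 0 2⟩

Answer: ⟨0 0 0; 0 0 1; 0 0 2⟩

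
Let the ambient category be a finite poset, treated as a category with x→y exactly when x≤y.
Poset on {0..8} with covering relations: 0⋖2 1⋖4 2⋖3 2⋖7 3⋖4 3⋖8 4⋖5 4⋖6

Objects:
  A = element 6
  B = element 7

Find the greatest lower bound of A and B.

Lower bounds of A=6 and B=7: {0,2}
  0 <= 2
  2 <= 2
glb = 2

Answer: A∧B = 2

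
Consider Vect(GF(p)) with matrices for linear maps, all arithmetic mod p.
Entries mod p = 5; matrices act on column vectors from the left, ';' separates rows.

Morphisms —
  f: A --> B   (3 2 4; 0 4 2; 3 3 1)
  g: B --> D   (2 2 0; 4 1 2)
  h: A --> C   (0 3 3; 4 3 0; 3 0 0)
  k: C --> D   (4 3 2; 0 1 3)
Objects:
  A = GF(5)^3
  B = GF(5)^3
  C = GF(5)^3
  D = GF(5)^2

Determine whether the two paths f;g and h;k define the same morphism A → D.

Along f;g (path 1):
  e0=[1,0,0] f-->[3,0,3] g-->[1,3]
  e1=[0,1,0] f-->[2,4,3] g-->[2,3]
  e2=[0,0,1] f-->[4,2,1] g-->[2,0]
  composite₁ = (1 2 2; 3 3 0)
Along h;k (path 2):
  e0=[1,0,0] h-->[0,4,3] k-->[3,3]
  e1=[0,1,0] h-->[3,3,0] k-->[1,3]
  e2=[0,0,1] h-->[3,0,0] k-->[2,0]
  composite₂ = (3 1 2; 3 3 0)
Equal? distinct morphisms ✗

Answer: DOES NOT COMMUTE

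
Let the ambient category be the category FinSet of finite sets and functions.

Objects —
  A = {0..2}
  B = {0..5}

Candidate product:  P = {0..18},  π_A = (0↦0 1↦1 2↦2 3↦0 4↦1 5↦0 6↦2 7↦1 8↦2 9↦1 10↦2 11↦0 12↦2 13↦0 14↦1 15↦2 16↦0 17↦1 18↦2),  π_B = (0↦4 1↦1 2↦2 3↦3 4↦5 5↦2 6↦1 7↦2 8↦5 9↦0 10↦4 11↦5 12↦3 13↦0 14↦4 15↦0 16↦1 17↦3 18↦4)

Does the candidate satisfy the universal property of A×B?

Answer: NOT A VALID PRODUCT — |P|=19 ≠ |A|·|B|=18

Trace:
|A|·|B| = 3·6 = 18;  |P| = 19
  → cardinalities differ; no bijection possible.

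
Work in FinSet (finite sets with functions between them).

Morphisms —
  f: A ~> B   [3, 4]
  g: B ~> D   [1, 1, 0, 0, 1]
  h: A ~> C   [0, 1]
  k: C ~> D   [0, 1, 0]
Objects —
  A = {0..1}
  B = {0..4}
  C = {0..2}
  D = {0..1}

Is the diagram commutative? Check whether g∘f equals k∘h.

1) trace f;g:
  0 f~>3 g~>0
  1 f~>4 g~>1
  composite₁ = [0, 1]
2) trace h;k:
  0 h~>0 k~>0
  1 h~>1 k~>1
  composite₂ = [0, 1]
Equal? same morphism ✓

Answer: COMMUTES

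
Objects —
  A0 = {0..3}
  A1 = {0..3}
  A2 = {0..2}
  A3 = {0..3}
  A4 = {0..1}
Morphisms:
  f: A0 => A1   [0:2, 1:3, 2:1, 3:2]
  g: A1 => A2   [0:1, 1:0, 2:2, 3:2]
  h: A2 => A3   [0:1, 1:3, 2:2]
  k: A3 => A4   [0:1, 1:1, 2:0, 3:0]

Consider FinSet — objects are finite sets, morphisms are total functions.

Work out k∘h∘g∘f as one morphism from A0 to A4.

Answer: [0:0, 1:0, 2:1, 3:0]

Trace:
  0 f=>2 g=>2 h=>2 k=>0
  1 f=>3 g=>2 h=>2 k=>0
  2 f=>1 g=>0 h=>1 k=>1
  3 f=>2 g=>2 h=>2 k=>0
composite: [0:0, 1:0, 2:1, 3:0]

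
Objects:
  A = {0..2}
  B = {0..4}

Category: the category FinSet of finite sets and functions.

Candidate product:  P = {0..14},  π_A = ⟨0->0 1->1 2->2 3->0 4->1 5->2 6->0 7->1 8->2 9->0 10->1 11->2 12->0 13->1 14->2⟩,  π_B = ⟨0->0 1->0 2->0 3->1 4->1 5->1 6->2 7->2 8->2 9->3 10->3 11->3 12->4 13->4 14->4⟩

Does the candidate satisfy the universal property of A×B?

Answer: VALID PRODUCT

Derivation:
|A|·|B| = 3·5 = 15;  |P| = 15
Check the pairing map k ↦ (π_A(k), π_B(k)):
  0 -> (0,0)
  1 -> (1,0)
  2 -> (2,0)
  3 -> (0,1)
  4 -> (1,1)
  5 -> (2,1)
  6 -> (0,2)
  7 -> (1,2)
  8 -> (2,2)
  9 -> (0,3)
  10 -> (1,3)
  11 -> (2,3)
  12 -> (0,4)
  13 -> (1,4)
  14 -> (2,4)
distinct pairs in image: 15 / 15 needed
  → bijection onto A×B; projections well-typed.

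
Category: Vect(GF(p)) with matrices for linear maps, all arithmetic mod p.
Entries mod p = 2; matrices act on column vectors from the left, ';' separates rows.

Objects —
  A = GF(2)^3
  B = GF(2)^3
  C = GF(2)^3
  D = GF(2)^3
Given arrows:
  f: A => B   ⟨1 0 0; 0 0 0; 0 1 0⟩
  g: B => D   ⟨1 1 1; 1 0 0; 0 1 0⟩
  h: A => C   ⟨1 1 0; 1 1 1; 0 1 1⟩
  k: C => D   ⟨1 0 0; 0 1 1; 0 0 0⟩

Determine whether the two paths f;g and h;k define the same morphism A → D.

Answer: COMMUTES

Work:
Path 1 = f;g:
  e0=⟨1,0,0⟩ f=>⟨1,0,0⟩ g=>⟨1,1,0⟩
  e1=⟨0,1,0⟩ f=>⟨0,0,1⟩ g=>⟨1,0,0⟩
  e2=⟨0,0,1⟩ f=>⟨0,0,0⟩ g=>⟨0,0,0⟩
  composite₁ = ⟨1 1 0; 1 0 0; 0 0 0⟩
Path 2 = h;k:
  e0=⟨1,0,0⟩ h=>⟨1,1,0⟩ k=>⟨1,1,0⟩
  e1=⟨0,1,0⟩ h=>⟨1,1,1⟩ k=>⟨1,0,0⟩
  e2=⟨0,0,1⟩ h=>⟨0,1,1⟩ k=>⟨0,0,0⟩
  composite₂ = ⟨1 1 0; 1 0 0; 0 0 0⟩
Equal? same morphism ✓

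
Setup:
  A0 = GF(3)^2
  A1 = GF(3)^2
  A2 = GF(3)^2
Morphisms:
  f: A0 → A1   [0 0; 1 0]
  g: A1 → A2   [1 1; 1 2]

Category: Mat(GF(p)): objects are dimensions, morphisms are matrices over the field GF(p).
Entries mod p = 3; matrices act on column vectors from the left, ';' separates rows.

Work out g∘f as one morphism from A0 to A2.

  e0=(1,0) f→(0,1) g→(1,2)
  e1=(0,1) f→(0,0) g→(0,0)
result: [1 0; 2 0]

Answer: [1 0; 2 0]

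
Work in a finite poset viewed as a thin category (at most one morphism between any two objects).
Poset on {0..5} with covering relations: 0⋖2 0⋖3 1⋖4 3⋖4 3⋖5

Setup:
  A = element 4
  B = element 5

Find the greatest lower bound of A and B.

Answer: A∧B = 3

Trace:
Common predecessors of 4,5: {0,3}
  0 ⊑ 3
  3 ⊑ 3
glb = 3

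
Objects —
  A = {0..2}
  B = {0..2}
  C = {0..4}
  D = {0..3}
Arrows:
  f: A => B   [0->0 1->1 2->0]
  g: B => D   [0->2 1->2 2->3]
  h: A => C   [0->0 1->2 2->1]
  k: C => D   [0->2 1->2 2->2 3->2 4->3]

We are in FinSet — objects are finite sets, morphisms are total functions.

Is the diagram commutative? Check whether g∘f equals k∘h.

Answer: COMMUTES

Derivation:
Along f;g (path 1):
  0 f=>0 g=>2
  1 f=>1 g=>2
  2 f=>0 g=>2
  result₁ = [0->2 1->2 2->2]
Along h;k (path 2):
  0 h=>0 k=>2
  1 h=>2 k=>2
  2 h=>1 k=>2
  result₂ = [0->2 1->2 2->2]
Equal? same morphism ✓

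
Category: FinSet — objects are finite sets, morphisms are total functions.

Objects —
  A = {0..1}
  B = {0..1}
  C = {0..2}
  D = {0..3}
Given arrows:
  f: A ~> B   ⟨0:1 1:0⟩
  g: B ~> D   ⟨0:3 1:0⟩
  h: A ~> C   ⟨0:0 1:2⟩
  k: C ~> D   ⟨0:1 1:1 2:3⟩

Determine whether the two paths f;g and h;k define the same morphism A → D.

Answer: DOES NOT COMMUTE

Work:
Path 1 = f;g:
  0 f~>1 g~>0
  1 f~>0 g~>3
  composite₁ = ⟨0:0 1:3⟩
Path 2 = h;k:
  0 h~>0 k~>1
  1 h~>2 k~>3
  composite₂ = ⟨0:1 1:3⟩
Equal? NO — does not commute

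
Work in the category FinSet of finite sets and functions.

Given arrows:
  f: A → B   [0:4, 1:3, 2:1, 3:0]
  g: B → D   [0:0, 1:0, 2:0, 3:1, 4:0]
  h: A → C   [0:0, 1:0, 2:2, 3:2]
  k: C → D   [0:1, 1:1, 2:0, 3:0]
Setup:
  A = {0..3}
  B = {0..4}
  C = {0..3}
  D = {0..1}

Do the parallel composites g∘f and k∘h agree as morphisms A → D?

Answer: DOES NOT COMMUTE

Trace:
Path 1 = f;g:
  0 f→4 g→0
  1 f→3 g→1
  2 f→1 g→0
  3 f→0 g→0
  ⟦path⟧₁ = [0:0, 1:1, 2:0, 3:0]
Path 2 = h;k:
  0 h→0 k→1
  1 h→0 k→1
  2 h→2 k→0
  3 h→2 k→0
  ⟦path⟧₂ = [0:1, 1:1, 2:0, 3:0]
Equal? differ; not commutative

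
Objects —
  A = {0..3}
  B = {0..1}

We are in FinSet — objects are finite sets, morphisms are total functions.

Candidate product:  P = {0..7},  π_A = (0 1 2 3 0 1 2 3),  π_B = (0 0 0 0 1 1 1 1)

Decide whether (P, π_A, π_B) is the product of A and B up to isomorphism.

|A|·|B| = 4·2 = 8;  |P| = 8
Check the pairing map k ↦ (π_A(k), π_B(k)):
  0 ↦ (0,0)
  1 ↦ (1,0)
  2 ↦ (2,0)
  3 ↦ (3,0)
  4 ↦ (0,1)
  5 ↦ (1,1)
  6 ↦ (2,1)
  7 ↦ (3,1)
distinct pairs in image: 8 / 8 needed
  → bijection onto A×B; projections well-typed.

Answer: VALID PRODUCT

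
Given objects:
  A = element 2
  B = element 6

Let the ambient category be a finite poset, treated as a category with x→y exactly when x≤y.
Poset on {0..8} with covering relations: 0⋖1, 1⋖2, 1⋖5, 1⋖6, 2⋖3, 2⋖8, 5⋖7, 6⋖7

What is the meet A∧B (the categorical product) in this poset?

Common predecessors of 2,6: {0,1}
  0 ≤ 1
  1 ≤ 1
glb = 1

Answer: A∧B = 1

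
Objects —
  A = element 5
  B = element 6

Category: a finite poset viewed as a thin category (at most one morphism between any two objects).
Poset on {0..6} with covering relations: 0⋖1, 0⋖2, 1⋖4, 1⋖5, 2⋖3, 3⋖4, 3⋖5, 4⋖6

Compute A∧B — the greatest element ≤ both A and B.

{x : x⊑A ∧ x⊑B} = {0,1,2,3}  (A=5, B=6)
  maximal lower bounds 1 and 3 are incomparable: neither 1⊑3 nor 3⊑1
→ no greatest lower bound exists

Answer: NO MEET EXISTS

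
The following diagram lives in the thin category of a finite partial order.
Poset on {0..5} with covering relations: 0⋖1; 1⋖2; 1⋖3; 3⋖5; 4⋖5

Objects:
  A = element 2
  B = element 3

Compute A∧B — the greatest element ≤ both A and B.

Common predecessors of 2,3: {0,1}
  0 ≤ 1
  1 ≤ 1
glb = 1

Answer: A∧B = 1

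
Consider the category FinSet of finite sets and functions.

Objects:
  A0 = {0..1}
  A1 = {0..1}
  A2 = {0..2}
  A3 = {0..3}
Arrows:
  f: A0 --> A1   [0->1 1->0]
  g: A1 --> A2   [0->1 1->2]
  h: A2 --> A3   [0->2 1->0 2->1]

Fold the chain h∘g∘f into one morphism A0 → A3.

  0 f-->1 g-->2 h-->1
  1 f-->0 g-->1 h-->0
result: [0->1 1->0]

Answer: [0->1 1->0]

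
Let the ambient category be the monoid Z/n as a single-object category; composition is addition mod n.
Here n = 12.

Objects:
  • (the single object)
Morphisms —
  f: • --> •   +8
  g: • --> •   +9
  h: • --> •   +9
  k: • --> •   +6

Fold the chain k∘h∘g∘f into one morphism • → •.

Answer: +8

Trace:
  0 +8≡8 +9≡5 +9≡2 +6≡8  (mod 12)
⟦path⟧: +8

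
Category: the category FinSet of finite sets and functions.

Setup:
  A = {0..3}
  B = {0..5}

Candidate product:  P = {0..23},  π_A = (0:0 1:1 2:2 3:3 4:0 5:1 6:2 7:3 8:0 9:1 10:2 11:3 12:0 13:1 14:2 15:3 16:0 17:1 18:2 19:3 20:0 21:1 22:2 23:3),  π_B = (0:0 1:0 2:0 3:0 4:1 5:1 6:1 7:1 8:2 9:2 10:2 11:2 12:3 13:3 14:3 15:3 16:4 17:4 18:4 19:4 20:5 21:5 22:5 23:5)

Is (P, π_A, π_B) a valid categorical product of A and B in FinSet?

Answer: VALID PRODUCT

Derivation:
|A|·|B| = 4·6 = 24;  |P| = 24
Check the pairing map k ↦ (π_A(k), π_B(k)):
  0 : (0,0)
  1 : (1,0)
  2 : (2,0)
  3 : (3,0)
  4 : (0,1)
  5 : (1,1)
  6 : (2,1)
  7 : (3,1)
  8 : (0,2)
  9 : (1,2)
  10 : (2,2)
  11 : (3,2)
  12 : (0,3)
  13 : (1,3)
  14 : (2,3)
  15 : (3,3)
  16 : (0,4)
  17 : (1,4)
  18 : (2,4)
  19 : (3,4)
  20 : (0,5)
  21 : (1,5)
  22 : (2,5)
  23 : (3,5)
distinct pairs in image: 24 / 24 needed
  → bijection onto A×B; projections well-typed.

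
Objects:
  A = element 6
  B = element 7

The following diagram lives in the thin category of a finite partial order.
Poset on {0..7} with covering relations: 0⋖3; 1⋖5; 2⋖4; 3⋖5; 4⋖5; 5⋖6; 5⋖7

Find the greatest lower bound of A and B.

Answer: A∧B = 5

Derivation:
{x : x<=A ∧ x<=B} = {0,1,2,3,4,5}  (A=6, B=7)
  0 <= 5
  1 <= 5
  2 <= 5
  3 <= 5
  4 <= 5
  5 <= 5
glb = 5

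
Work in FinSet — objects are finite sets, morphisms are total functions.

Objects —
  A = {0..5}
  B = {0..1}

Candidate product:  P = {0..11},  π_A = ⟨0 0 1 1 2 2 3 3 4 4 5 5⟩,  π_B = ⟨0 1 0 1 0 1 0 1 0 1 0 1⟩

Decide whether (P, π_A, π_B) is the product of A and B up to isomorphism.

|A|·|B| = 6·2 = 12;  |P| = 12
Check the pairing map k ↦ (π_A(k), π_B(k)):
  0 ↦ (0,0)
  1 ↦ (0,1)
  2 ↦ (1,0)
  3 ↦ (1,1)
  4 ↦ (2,0)
  5 ↦ (2,1)
  6 ↦ (3,0)
  7 ↦ (3,1)
  8 ↦ (4,0)
  9 ↦ (4,1)
  10 ↦ (5,0)
  11 ↦ (5,1)
distinct pairs in image: 12 / 12 needed
  → bijection onto A×B; projections well-typed.

Answer: VALID PRODUCT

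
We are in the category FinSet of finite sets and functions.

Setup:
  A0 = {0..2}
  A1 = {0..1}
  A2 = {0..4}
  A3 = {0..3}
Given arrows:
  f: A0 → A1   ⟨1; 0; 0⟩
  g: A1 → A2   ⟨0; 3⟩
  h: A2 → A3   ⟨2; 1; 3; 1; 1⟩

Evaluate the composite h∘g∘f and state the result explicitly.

  0 f→1 g→3 h→1
  1 f→0 g→0 h→2
  2 f→0 g→0 h→2
result: ⟨1; 2; 2⟩

Answer: ⟨1; 2; 2⟩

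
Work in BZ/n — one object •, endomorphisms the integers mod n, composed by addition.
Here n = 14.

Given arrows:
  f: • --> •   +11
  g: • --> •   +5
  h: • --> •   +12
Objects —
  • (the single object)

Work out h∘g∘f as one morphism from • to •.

Answer: +0

Trace:
  0 +11≡11 +5≡2 +12≡0  (mod 14)
result: +0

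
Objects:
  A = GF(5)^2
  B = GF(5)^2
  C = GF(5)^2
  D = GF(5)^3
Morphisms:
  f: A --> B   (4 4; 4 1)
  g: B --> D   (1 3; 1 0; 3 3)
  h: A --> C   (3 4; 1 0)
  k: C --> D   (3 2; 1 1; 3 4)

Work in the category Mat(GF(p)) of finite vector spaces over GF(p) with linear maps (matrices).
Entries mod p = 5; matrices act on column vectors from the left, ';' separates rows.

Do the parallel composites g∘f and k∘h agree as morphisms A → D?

Answer: DOES NOT COMMUTE

Work:
Along f;g (path 1):
  e0=⟨1,0⟩ f-->⟨4,4⟩ g-->⟨1,4,4⟩
  e1=⟨0,1⟩ f-->⟨4,1⟩ g-->⟨2,4,0⟩
  ⟦path⟧₁ = (1 2; 4 4; 4 0)
Along h;k (path 2):
  e0=⟨1,0⟩ h-->⟨3,1⟩ k-->⟨1,4,3⟩
  e1=⟨0,1⟩ h-->⟨4,0⟩ k-->⟨2,4,2⟩
  ⟦path⟧₂ = (1 2; 4 4; 3 2)
Equal? differ; not commutative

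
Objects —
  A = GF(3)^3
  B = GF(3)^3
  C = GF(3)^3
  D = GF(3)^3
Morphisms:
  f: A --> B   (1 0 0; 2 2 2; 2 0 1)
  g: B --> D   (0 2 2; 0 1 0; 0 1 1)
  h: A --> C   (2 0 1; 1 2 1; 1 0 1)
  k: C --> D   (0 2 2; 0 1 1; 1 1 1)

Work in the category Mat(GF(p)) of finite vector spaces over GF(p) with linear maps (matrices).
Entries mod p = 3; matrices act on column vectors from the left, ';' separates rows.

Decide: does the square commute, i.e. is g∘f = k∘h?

Answer: DOES NOT COMMUTE

Derivation:
Path 1 = f;g:
  e0=(1,0,0) f-->(1,2,2) g-->(2,2,1)
  e1=(0,1,0) f-->(0,2,0) g-->(1,2,2)
  e2=(0,0,1) f-->(0,2,1) g-->(0,2,0)
  ⟦path⟧₁ = (2 1 0; 2 2 2; 1 2 0)
Path 2 = h;k:
  e0=(1,0,0) h-->(2,1,1) k-->(1,2,1)
  e1=(0,1,0) h-->(0,2,0) k-->(1,2,2)
  e2=(0,0,1) h-->(1,1,1) k-->(1,2,0)
  ⟦path⟧₂ = (1 1 1; 2 2 2; 1 2 0)
Equal? differ; not commutative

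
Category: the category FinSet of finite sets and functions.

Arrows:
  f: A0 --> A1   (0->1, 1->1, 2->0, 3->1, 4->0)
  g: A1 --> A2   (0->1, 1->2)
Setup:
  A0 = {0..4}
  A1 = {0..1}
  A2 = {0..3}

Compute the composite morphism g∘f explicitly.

  0 f-->1 g-->2
  1 f-->1 g-->2
  2 f-->0 g-->1
  3 f-->1 g-->2
  4 f-->0 g-->1
composite: (0->2, 1->2, 2->1, 3->2, 4->1)

Answer: (0->2, 1->2, 2->1, 3->2, 4->1)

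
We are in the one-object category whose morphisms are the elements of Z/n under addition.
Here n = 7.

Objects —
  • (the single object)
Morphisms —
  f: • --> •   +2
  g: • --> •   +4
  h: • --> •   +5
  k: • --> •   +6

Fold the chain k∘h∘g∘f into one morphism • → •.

  0 +2≡2 +4≡6 +5≡4 +6≡3  (mod 7)
result: +3

Answer: +3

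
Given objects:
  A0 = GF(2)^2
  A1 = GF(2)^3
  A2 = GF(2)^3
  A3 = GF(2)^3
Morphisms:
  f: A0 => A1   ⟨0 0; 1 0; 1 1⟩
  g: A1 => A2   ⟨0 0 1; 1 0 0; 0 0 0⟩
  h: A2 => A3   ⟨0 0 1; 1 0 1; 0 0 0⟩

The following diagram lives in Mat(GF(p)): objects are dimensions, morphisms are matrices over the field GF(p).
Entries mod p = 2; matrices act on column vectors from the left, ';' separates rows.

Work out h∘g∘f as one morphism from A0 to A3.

Answer: ⟨0 0; 1 1; 0 0⟩

Work:
  e0=(1,0) f=>(0,1,1) g=>(1,0,0) h=>(0,1,0)
  e1=(0,1) f=>(0,0,1) g=>(1,0,0) h=>(0,1,0)
composite: ⟨0 0; 1 1; 0 0⟩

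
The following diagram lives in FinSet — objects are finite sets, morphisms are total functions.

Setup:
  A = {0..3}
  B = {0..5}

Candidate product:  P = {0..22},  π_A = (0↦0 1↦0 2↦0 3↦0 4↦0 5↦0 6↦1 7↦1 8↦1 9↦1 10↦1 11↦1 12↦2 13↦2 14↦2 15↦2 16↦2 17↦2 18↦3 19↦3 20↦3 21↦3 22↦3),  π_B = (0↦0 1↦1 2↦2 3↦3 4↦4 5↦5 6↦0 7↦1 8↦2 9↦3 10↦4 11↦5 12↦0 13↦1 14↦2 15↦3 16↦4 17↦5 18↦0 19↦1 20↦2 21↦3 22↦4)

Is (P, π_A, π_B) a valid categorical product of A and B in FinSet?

|A|·|B| = 4·6 = 24;  |P| = 23
  → cardinalities differ; no bijection possible.

Answer: NOT A VALID PRODUCT — |P|=23 ≠ |A|·|B|=24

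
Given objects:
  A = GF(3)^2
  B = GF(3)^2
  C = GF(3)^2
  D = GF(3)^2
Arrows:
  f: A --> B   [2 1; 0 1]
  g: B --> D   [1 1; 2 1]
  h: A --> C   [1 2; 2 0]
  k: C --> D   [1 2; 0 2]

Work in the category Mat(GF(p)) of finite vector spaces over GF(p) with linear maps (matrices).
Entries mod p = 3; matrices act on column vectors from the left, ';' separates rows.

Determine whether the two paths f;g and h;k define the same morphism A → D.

Path 1 = f;g:
  e0=(1,0) f-->(2,0) g-->(2,1)
  e1=(0,1) f-->(1,1) g-->(2,0)
  ⟦path⟧₁ = [2 2; 1 0]
Path 2 = h;k:
  e0=(1,0) h-->(1,2) k-->(2,1)
  e1=(0,1) h-->(2,0) k-->(2,0)
  ⟦path⟧₂ = [2 2; 1 0]
Equal? YES — commutes

Answer: COMMUTES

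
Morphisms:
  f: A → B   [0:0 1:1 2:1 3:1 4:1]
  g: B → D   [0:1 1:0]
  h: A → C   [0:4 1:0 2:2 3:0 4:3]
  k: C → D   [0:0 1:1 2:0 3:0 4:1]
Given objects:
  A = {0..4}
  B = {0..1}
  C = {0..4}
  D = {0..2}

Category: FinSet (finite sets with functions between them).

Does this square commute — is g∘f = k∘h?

Answer: COMMUTES

Derivation:
Path 1 = f;g:
  0 f→0 g→1
  1 f→1 g→0
  2 f→1 g→0
  3 f→1 g→0
  4 f→1 g→0
  ⟦path⟧₁ = [0:1 1:0 2:0 3:0 4:0]
Path 2 = h;k:
  0 h→4 k→1
  1 h→0 k→0
  2 h→2 k→0
  3 h→0 k→0
  4 h→3 k→0
  ⟦path⟧₂ = [0:1 1:0 2:0 3:0 4:0]
Equal? same morphism ✓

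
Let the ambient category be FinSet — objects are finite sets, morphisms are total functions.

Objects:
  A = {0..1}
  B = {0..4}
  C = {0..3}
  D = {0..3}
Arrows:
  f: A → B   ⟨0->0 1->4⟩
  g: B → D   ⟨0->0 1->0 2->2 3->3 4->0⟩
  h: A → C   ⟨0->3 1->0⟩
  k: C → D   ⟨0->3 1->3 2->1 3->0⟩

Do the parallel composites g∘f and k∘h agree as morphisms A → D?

Answer: DOES NOT COMMUTE

Derivation:
1) trace f;g:
  0 f→0 g→0
  1 f→4 g→0
  result₁ = ⟨0->0 1->0⟩
2) trace h;k:
  0 h→3 k→0
  1 h→0 k→3
  result₂ = ⟨0->0 1->3⟩
Equal? NO — does not commute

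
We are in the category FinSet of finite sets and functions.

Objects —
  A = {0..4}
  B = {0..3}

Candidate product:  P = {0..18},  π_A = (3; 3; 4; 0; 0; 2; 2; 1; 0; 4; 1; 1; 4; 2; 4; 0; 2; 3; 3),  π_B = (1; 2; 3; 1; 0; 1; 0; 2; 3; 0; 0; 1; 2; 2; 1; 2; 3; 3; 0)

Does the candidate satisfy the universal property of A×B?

|A|·|B| = 5·4 = 20;  |P| = 19
  → cardinalities differ; no bijection possible.

Answer: NOT A VALID PRODUCT — |P|=19 ≠ |A|·|B|=20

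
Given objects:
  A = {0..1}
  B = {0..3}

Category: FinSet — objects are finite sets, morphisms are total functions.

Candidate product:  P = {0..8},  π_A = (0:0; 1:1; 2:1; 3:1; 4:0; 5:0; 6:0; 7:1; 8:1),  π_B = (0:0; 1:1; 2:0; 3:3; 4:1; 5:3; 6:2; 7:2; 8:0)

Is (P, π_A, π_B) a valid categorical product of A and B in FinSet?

Answer: NOT A VALID PRODUCT — |P|=9 ≠ |A|·|B|=8

Derivation:
|A|·|B| = 2·4 = 8;  |P| = 9
  → cardinalities differ; no bijection possible.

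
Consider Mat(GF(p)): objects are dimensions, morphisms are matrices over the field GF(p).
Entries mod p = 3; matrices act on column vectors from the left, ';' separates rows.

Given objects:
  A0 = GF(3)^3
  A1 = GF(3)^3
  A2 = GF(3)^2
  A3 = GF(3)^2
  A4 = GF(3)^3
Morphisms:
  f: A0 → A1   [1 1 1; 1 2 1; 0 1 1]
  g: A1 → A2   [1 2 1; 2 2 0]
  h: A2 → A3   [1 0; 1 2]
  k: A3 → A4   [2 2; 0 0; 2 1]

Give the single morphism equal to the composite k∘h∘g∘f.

  e0=(1,0,0) f→(1,1,0) g→(0,1) h→(0,2) k→(1,0,2)
  e1=(0,1,0) f→(1,2,1) g→(0,0) h→(0,0) k→(0,0,0)
  e2=(0,0,1) f→(1,1,1) g→(1,1) h→(1,0) k→(2,0,2)
⟦path⟧: [1 0 2; 0 0 0; 2 0 2]

Answer: [1 0 2; 0 0 0; 2 0 2]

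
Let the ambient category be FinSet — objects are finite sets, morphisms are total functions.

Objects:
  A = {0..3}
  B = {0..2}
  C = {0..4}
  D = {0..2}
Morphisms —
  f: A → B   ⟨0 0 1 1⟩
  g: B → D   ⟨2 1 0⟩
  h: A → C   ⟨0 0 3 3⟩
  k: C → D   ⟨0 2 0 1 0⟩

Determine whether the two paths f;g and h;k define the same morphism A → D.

Along f;g (path 1):
  0 f→0 g→2
  1 f→0 g→2
  2 f→1 g→1
  3 f→1 g→1
  composite₁ = ⟨2 2 1 1⟩
Along h;k (path 2):
  0 h→0 k→0
  1 h→0 k→0
  2 h→3 k→1
  3 h→3 k→1
  composite₂ = ⟨0 0 1 1⟩
Equal? NO — does not commute

Answer: DOES NOT COMMUTE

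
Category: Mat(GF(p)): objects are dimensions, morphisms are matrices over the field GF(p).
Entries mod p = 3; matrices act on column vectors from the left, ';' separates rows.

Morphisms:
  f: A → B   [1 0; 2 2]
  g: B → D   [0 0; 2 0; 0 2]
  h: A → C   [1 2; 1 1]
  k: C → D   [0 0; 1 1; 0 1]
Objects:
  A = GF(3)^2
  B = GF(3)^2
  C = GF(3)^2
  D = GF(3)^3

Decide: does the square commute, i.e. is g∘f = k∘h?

Along f;g (path 1):
  e0=⟨1,0⟩ f→⟨1,2⟩ g→⟨0,2,1⟩
  e1=⟨0,1⟩ f→⟨0,2⟩ g→⟨0,0,1⟩
  composite₁ = [0 0; 2 0; 1 1]
Along h;k (path 2):
  e0=⟨1,0⟩ h→⟨1,1⟩ k→⟨0,2,1⟩
  e1=⟨0,1⟩ h→⟨2,1⟩ k→⟨0,0,1⟩
  composite₂ = [0 0; 2 0; 1 1]
Equal? same morphism ✓

Answer: COMMUTES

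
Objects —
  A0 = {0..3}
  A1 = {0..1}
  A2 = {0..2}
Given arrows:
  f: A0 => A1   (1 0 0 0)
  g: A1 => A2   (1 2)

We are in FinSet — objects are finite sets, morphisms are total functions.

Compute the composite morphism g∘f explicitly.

  0 f=>1 g=>2
  1 f=>0 g=>1
  2 f=>0 g=>1
  3 f=>0 g=>1
⟦path⟧: (2 1 1 1)

Answer: (2 1 1 1)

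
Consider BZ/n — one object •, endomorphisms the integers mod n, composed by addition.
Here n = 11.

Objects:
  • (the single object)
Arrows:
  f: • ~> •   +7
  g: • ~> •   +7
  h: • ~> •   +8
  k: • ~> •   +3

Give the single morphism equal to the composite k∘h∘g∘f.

  0 +7≡7 +7≡3 +8≡0 +3≡3  (mod 11)
result: +3

Answer: +3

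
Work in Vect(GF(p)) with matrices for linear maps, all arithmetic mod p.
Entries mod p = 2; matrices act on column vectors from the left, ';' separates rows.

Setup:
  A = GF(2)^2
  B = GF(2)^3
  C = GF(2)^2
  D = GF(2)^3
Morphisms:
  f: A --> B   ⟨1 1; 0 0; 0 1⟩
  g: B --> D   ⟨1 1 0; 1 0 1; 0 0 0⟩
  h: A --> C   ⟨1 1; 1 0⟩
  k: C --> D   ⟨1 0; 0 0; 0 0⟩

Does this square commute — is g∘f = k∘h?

Along f;g (path 1):
  e0=[1,0] f-->[1,0,0] g-->[1,1,0]
  e1=[0,1] f-->[1,0,1] g-->[1,0,0]
  ⟦path⟧₁ = ⟨1 1; 1 0; 0 0⟩
Along h;k (path 2):
  e0=[1,0] h-->[1,1] k-->[1,0,0]
  e1=[0,1] h-->[1,0] k-->[1,0,0]
  ⟦path⟧₂ = ⟨1 1; 0 0; 0 0⟩
Equal? NO — does not commute

Answer: DOES NOT COMMUTE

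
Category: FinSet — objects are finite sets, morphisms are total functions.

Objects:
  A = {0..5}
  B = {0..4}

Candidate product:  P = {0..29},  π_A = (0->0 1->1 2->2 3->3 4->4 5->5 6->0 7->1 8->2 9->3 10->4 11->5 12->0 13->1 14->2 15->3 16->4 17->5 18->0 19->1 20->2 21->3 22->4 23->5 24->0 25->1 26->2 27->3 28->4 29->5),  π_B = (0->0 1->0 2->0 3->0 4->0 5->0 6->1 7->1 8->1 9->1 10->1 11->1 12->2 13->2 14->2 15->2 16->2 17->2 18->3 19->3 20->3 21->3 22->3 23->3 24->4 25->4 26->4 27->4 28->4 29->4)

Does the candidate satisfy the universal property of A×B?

|A|·|B| = 6·5 = 30;  |P| = 30
Check the pairing map k ↦ (π_A(k), π_B(k)):
  0 -> (0,0)
  1 -> (1,0)
  2 -> (2,0)
  3 -> (3,0)
  4 -> (4,0)
  5 -> (5,0)
  6 -> (0,1)
  7 -> (1,1)
  8 -> (2,1)
  9 -> (3,1)
  10 -> (4,1)
  11 -> (5,1)
  12 -> (0,2)
  13 -> (1,2)
  14 -> (2,2)
  15 -> (3,2)
  16 -> (4,2)
  17 -> (5,2)
  18 -> (0,3)
  19 -> (1,3)
  20 -> (2,3)
  21 -> (3,3)
  22 -> (4,3)
  23 -> (5,3)
  24 -> (0,4)
  25 -> (1,4)
  26 -> (2,4)
  27 -> (3,4)
  28 -> (4,4)
  29 -> (5,4)
distinct pairs in image: 30 / 30 needed
  → bijection onto A×B; projections well-typed.

Answer: VALID PRODUCT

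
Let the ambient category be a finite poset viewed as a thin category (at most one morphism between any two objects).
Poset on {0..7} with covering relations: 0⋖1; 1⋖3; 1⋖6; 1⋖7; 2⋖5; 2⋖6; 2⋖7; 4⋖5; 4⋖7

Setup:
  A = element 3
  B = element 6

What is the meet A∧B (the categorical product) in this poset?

Answer: A∧B = 1

Work:
Lower bounds of A=3 and B=6: {0,1}
  0 ⊑ 1
  1 ⊑ 1
glb = 1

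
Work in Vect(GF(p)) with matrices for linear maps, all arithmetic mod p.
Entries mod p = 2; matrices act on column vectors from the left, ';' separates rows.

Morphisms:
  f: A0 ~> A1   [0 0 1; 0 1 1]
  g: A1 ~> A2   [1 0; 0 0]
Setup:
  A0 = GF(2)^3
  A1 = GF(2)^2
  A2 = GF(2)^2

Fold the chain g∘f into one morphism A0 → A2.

  e0=⟨1,0,0⟩ f~>⟨0,0⟩ g~>⟨0,0⟩
  e1=⟨0,1,0⟩ f~>⟨0,1⟩ g~>⟨0,0⟩
  e2=⟨0,0,1⟩ f~>⟨1,1⟩ g~>⟨1,0⟩
composite: [0 0 1; 0 0 0]

Answer: [0 0 1; 0 0 0]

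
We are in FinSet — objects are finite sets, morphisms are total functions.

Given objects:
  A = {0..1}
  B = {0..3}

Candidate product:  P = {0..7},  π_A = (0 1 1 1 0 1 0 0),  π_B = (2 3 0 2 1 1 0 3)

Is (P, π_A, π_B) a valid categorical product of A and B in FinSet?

Answer: VALID PRODUCT

Work:
|A|·|B| = 2·4 = 8;  |P| = 8
Check the pairing map k ↦ (π_A(k), π_B(k)):
  0 ↦ (0,2)
  1 ↦ (1,3)
  2 ↦ (1,0)
  3 ↦ (1,2)
  4 ↦ (0,1)
  5 ↦ (1,1)
  6 ↦ (0,0)
  7 ↦ (0,3)
distinct pairs in image: 8 / 8 needed
  → bijection onto A×B; projections well-typed.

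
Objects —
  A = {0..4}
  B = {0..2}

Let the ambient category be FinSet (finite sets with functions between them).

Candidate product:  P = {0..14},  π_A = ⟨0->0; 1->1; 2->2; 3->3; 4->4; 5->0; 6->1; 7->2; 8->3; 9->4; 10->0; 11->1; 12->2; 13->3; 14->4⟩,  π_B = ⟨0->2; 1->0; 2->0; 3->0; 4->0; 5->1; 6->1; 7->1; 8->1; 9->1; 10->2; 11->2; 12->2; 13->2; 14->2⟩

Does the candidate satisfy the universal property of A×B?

Answer: NOT A VALID PRODUCT — duplicate pair at indices 10,0

Trace:
|A|·|B| = 5·3 = 15;  |P| = 15
Check the pairing map k ↦ (π_A(k), π_B(k)):
  0 -> (0,2)
  1 -> (1,0)
  2 -> (2,0)
  3 -> (3,0)
  4 -> (4,0)
  5 -> (0,1)
  6 -> (1,1)
  7 -> (2,1)
  8 -> (3,1)
  9 -> (4,1)
  10 -> (0,2)  ✗ repeats pair of k=0
  11 -> (1,2)
  12 -> (2,2)
  13 -> (3,2)
  14 -> (4,2)
distinct pairs in image: 14 / 15 needed
  → (0,2) hit at k=0 and k=10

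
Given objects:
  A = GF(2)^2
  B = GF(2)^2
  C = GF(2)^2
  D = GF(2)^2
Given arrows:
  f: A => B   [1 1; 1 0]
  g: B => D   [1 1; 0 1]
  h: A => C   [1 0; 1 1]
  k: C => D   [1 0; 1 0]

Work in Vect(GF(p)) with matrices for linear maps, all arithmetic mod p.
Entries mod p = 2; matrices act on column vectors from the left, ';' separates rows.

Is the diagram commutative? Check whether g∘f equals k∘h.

Answer: DOES NOT COMMUTE

Work:
Along f;g (path 1):
  e0=⟨1,0⟩ f=>⟨1,1⟩ g=>⟨0,1⟩
  e1=⟨0,1⟩ f=>⟨1,0⟩ g=>⟨1,0⟩
  result₁ = [0 1; 1 0]
Along h;k (path 2):
  e0=⟨1,0⟩ h=>⟨1,1⟩ k=>⟨1,1⟩
  e1=⟨0,1⟩ h=>⟨0,1⟩ k=>⟨0,0⟩
  result₂ = [1 0; 1 0]
Equal? distinct morphisms ✗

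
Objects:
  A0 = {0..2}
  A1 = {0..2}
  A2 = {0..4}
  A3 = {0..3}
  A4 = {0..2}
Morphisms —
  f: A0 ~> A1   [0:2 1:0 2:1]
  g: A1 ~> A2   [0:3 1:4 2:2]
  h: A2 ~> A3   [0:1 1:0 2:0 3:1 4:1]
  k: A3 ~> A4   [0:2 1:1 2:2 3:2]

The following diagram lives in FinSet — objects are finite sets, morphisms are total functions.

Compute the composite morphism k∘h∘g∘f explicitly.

  0 f~>2 g~>2 h~>0 k~>2
  1 f~>0 g~>3 h~>1 k~>1
  2 f~>1 g~>4 h~>1 k~>1
result: [0:2 1:1 2:1]

Answer: [0:2 1:1 2:1]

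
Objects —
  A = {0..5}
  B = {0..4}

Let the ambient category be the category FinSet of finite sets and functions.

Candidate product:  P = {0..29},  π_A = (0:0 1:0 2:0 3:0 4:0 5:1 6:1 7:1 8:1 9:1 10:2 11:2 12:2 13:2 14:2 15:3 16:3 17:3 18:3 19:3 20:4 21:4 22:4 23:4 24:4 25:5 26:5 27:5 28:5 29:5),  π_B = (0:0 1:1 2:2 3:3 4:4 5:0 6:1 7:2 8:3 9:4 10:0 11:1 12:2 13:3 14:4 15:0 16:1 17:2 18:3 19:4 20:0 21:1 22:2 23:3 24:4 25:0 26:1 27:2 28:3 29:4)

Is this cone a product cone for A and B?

|A|·|B| = 6·5 = 30;  |P| = 30
Check the pairing map k ↦ (π_A(k), π_B(k)):
  0 : (0,0)
  1 : (0,1)
  2 : (0,2)
  3 : (0,3)
  4 : (0,4)
  5 : (1,0)
  6 : (1,1)
  7 : (1,2)
  8 : (1,3)
  9 : (1,4)
  10 : (2,0)
  11 : (2,1)
  12 : (2,2)
  13 : (2,3)
  14 : (2,4)
  15 : (3,0)
  16 : (3,1)
  17 : (3,2)
  18 : (3,3)
  19 : (3,4)
  20 : (4,0)
  21 : (4,1)
  22 : (4,2)
  23 : (4,3)
  24 : (4,4)
  25 : (5,0)
  26 : (5,1)
  27 : (5,2)
  28 : (5,3)
  29 : (5,4)
distinct pairs in image: 30 / 30 needed
  → bijection onto A×B; projections well-typed.

Answer: VALID PRODUCT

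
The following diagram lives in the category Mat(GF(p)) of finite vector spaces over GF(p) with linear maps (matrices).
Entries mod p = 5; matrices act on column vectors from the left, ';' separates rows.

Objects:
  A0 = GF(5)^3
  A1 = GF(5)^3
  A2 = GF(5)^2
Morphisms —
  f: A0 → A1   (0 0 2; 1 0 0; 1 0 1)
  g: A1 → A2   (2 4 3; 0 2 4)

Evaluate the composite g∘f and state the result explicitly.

Answer: (2 0 2; 1 0 4)

Trace:
  e0=⟨1,0,0⟩ f→⟨0,1,1⟩ g→⟨2,1⟩
  e1=⟨0,1,0⟩ f→⟨0,0,0⟩ g→⟨0,0⟩
  e2=⟨0,0,1⟩ f→⟨2,0,1⟩ g→⟨2,4⟩
⟦path⟧: (2 0 2; 1 0 4)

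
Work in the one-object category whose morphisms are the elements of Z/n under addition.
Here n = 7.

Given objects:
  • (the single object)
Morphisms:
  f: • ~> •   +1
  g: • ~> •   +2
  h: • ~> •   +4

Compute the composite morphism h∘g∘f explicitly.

  0 +1≡1 +2≡3 +4≡0  (mod 7)
composite: +0

Answer: +0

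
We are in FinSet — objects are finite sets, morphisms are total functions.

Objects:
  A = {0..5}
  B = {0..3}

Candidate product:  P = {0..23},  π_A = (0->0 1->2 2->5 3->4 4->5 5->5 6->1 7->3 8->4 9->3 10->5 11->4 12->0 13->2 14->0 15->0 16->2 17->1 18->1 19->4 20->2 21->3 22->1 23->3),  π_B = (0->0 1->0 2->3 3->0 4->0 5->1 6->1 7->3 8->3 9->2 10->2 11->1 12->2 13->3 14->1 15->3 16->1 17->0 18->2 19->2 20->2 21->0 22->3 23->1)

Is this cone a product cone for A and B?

|A|·|B| = 6·4 = 24;  |P| = 24
Check the pairing map k ↦ (π_A(k), π_B(k)):
  0 -> (0,0)
  1 -> (2,0)
  2 -> (5,3)
  3 -> (4,0)
  4 -> (5,0)
  5 -> (5,1)
  6 -> (1,1)
  7 -> (3,3)
  8 -> (4,3)
  9 -> (3,2)
  10 -> (5,2)
  11 -> (4,1)
  12 -> (0,2)
  13 -> (2,3)
  14 -> (0,1)
  15 -> (0,3)
  16 -> (2,1)
  17 -> (1,0)
  18 -> (1,2)
  19 -> (4,2)
  20 -> (2,2)
  21 -> (3,0)
  22 -> (1,3)
  23 -> (3,1)
distinct pairs in image: 24 / 24 needed
  → bijection onto A×B; projections well-typed.

Answer: VALID PRODUCT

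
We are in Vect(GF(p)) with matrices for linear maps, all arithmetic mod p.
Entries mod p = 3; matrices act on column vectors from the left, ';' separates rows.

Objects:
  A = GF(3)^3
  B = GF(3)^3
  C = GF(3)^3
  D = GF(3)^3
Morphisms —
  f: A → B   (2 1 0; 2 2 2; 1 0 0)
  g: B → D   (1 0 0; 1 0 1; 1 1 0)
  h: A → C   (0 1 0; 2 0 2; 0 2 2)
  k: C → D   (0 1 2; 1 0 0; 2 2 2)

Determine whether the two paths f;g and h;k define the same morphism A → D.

1) trace f;g:
  e0=[1,0,0] f→[2,2,1] g→[2,0,1]
  e1=[0,1,0] f→[1,2,0] g→[1,1,0]
  e2=[0,0,1] f→[0,2,0] g→[0,0,2]
  composite₁ = (2 1 0; 0 1 0; 1 0 2)
2) trace h;k:
  e0=[1,0,0] h→[0,2,0] k→[2,0,1]
  e1=[0,1,0] h→[1,0,2] k→[1,1,0]
  e2=[0,0,1] h→[0,2,2] k→[0,0,2]
  composite₂ = (2 1 0; 0 1 0; 1 0 2)
Equal? equal; square commutes

Answer: COMMUTES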